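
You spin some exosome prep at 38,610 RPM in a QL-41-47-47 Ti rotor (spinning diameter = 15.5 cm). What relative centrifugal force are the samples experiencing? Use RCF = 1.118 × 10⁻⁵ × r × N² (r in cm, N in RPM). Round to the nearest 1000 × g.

RCF ≈ 129000 ×g

r = 15.5 / 2 = 7.75 cm
RCF = 1.118 × 10⁻⁵ × r × N²
RCF = 1.118 × 10⁻⁵ × 7.75 × (38610)² = 1.118 × 10⁻⁵ × 7.75 × 1,490,732,100 ≈ 129,164.5 × g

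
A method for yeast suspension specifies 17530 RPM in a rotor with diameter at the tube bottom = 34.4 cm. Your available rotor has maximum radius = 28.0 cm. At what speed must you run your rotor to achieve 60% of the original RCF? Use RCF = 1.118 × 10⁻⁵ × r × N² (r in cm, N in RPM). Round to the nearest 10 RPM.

Original rotor: r = 34.4 / 2 = 17.2 cm
RCF_original = 1.118 × 10⁻⁵ × 17.2 × (17530)² = 1.118 × 10⁻⁵ × 17.2 × 307,300,900 ≈ 59,092.7 × g
Target RCF = 0.6 × 59,092.7 ≈ 35,455.6 × g
35,455.6 = 1.118 × 10⁻⁵ × 28 × N²
N² = 35,455.6 / (31.304 × 10⁻⁵) = 113,262,203
N ≈ √113,262,203 ≈ 10,642.5

10640 RPM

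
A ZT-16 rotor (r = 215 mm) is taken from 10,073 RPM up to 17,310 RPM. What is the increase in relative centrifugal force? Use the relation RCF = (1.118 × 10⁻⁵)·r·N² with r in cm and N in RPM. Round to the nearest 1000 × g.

r = 215 mm = 21.5 cm
RCF₁ = 1.118 × 10⁻⁵ × 21.5 × (10073)² = 1.118 × 10⁻⁵ × 21.5 × 101,465,329 ≈ 24,389.2 × g
RCF₂ = 1.118 × 10⁻⁵ × 21.5 × (17310)² = 1.118 × 10⁻⁵ × 21.5 × 299,636,100 ≈ 72,023.5 × g
Increase = 72,023.5 − 24,389.2 = 47,634.3

48000 x g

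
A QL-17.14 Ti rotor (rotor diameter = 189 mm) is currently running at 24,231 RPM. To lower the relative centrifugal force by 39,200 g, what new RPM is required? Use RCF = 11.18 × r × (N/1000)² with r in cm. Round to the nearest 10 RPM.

r = 189 mm / 2 = 94.5 mm = 9.45 cm
Current RCF = 11.18 × 9.45 × (24.231)² = 11.18 × 9.45 × 587.141361 ≈ 62,032.1 × g
Target RCF = 62,032.1 − 39,200 = 22,832.1 × g
(N/1000)² = 22,832.1 / 105.651 = 216.1087
N = 1000 × √216.1087 ≈ 14,700.6

≈ 14700 RPM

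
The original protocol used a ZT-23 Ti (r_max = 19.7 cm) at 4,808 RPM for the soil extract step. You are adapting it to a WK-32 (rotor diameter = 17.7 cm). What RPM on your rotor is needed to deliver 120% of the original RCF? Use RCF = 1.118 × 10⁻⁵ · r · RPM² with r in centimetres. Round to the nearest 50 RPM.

RCF_original = 1.118 × 10⁻⁵ × 19.7 × (4808)² = 1.118 × 10⁻⁵ × 19.7 × 23,116,864 ≈ 5,091.4 × g
Target RCF = 1.2 × 5,091.4 ≈ 6,109.7 × g
Your rotor: r = 17.7 / 2 = 8.85 cm
6,109.7 = 1.118 × 10⁻⁵ × 8.85 × N²
N² = 6,109.7 / (9.8943 × 10⁻⁵) = 61,749,694
N ≈ √61,749,694 ≈ 7,858.1

7850 RPM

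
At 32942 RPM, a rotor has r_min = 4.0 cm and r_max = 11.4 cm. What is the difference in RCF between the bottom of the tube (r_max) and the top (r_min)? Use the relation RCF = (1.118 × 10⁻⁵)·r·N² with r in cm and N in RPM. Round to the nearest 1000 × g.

ΔRCF = 1.118 × 10⁻⁵ × (r_max − r_min) × N² = 1.118 × 10⁻⁵ × 7.4 × 1,085,175,364 ≈ 89,778.7

≈ 90000 × g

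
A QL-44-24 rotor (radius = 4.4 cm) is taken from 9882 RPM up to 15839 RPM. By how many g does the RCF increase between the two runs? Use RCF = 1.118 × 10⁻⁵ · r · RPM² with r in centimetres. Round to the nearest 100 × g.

7500 g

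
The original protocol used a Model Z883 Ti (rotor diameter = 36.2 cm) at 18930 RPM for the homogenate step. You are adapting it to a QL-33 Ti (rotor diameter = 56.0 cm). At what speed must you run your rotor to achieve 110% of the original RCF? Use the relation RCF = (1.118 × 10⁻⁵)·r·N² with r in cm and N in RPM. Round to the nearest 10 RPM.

Original rotor: r = 36.2 / 2 = 18.1 cm
RCF = 1.118 × 10⁻⁵ × r × N²
RCF_original = 1.118 × 10⁻⁵ × 18.1 × (18930)² = 1.118 × 10⁻⁵ × 18.1 × 358,344,900 ≈ 72,514 × g
Target RCF = 1.1 × 72,514 ≈ 79,765.4 × g
Your rotor: r = 56.0 / 2 = 28 cm
79,765.4 = 1.118 × 10⁻⁵ × 28 × N²
N² = 79,765.4 / (31.304 × 10⁻⁵) = 254,808,970
N ≈ √254,808,970 ≈ 15,962.7

15960 RPM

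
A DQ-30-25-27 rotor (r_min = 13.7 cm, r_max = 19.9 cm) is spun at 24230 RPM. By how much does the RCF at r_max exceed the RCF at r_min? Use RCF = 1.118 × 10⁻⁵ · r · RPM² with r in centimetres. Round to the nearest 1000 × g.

≈ 41000 g

RCF_max = 1.118 × 10⁻⁵ × 19.9 × (24230)² = 1.118 × 10⁻⁵ × 19.9 × 587,092,900 ≈ 130,617.6 × g
RCF_min = 1.118 × 10⁻⁵ × 13.7 × (24230)² = 1.118 × 10⁻⁵ × 13.7 × 587,092,900 ≈ 89,922.7 × g
ΔRCF = 130,617.6 − 89,922.7 = 40,694.9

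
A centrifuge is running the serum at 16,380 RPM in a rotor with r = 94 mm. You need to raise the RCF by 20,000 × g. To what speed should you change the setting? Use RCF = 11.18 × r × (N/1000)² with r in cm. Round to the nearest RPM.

21415 RPM

r = 94 mm = 9.4 cm
Current RCF = 11.18 × 9.4 × (16.38)² = 11.18 × 9.4 × 268.3044 ≈ 28,196.6 × g
Target RCF = 28,196.6 + 20,000 = 48,196.6 × g
(N/1000)² = 48,196.6 / 105.092 = 458.6134
N = 1000 × √458.6134 ≈ 21,415.3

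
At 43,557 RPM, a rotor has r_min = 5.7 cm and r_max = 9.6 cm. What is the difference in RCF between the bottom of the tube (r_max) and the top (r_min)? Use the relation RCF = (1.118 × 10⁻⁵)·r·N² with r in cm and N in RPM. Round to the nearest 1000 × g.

RCF_max = 1.118 × 10⁻⁵ × 9.6 × (43557)² = 1.118 × 10⁻⁵ × 9.6 × 1,897,212,249 ≈ 203,624 × g
RCF_min = 1.118 × 10⁻⁵ × 5.7 × (43557)² = 1.118 × 10⁻⁵ × 5.7 × 1,897,212,249 ≈ 120,901.7 × g
ΔRCF = 203,624 − 120,901.7 = 82,722.3

ΔRCF ≈ 83000 g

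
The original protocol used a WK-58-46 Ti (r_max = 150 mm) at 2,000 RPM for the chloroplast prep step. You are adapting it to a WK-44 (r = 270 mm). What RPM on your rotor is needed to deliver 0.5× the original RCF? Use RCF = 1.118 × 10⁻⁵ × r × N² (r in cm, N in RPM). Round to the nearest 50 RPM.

≈ 1050 RPM

Original rotor: r = 150 mm = 15.0 cm
RCF_original = 1.118 × 10⁻⁵ × 15 × (2000)² = 1.118 × 10⁻⁵ × 15 × 4,000,000 ≈ 670.8 × g
Target RCF = 0.5 × 670.8 ≈ 335.4 × g
Your rotor: r = 270 mm = 27.0 cm
335.4 = 1.118 × 10⁻⁵ × 27 × N²
N² = 335.4 / (30.186 × 10⁻⁵) = 1,111,111
N ≈ √1,111,111 ≈ 1,054.1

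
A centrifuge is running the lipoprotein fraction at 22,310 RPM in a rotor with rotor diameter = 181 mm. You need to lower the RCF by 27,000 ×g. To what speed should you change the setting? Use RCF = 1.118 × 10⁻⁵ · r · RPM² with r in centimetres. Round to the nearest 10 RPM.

r = 181 mm / 2 = 90.5 mm = 9.05 cm
Current RCF = 1.118 × 10⁻⁵ × 9.05 × (22310)² = 1.118 × 10⁻⁵ × 9.05 × 497,736,100 ≈ 50,360.4 × g
Target RCF = 50,360.4 − 27,000 = 23,360.4 × g
N² = 23,360.4 / (10.1179 × 10⁻⁵) = 230,881,902
N ≈ √230,881,902 ≈ 15,194.8

≈ 15190 RPM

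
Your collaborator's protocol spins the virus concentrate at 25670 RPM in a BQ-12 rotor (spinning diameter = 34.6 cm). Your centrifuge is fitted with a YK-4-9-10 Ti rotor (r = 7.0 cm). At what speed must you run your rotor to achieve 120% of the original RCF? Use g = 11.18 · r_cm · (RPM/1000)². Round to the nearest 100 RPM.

44200 RPM

Original rotor: r = 34.6 / 2 = 17.3 cm
RCF_original = 11.18 × 17.3 × (25.67)² = 11.18 × 17.3 × 658.9489 ≈ 127,449.9 × g
Target RCF = 1.2 × 127,449.9 ≈ 152,939.9 × g
152,939.9 = 11.18 × 7 × (N/1000)²
(N/1000)² = 152,939.9 / 78.26 = 1954.254
N = 1000 × √1954.254 ≈ 44,206.9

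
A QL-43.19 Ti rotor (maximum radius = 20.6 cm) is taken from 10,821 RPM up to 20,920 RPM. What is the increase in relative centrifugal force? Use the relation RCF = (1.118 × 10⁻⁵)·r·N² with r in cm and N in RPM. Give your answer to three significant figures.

≈ 73800 x g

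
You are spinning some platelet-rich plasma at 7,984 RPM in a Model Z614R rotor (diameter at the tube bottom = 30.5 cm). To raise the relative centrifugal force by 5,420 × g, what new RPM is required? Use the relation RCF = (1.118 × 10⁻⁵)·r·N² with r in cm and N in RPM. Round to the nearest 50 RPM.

9750 RPM

r = 30.5 / 2 = 15.25 cm
Current RCF = 1.118 × 10⁻⁵ × 15.25 × (7984)² = 1.118 × 10⁻⁵ × 15.25 × 63,744,256 ≈ 10,868.1 × g
Target RCF = 10,868.1 + 5,420 = 16,288.1 × g
N² = 16,288.1 / (17.0495 × 10⁻⁵) = 95,534,180
N ≈ √95,534,180 ≈ 9,774.2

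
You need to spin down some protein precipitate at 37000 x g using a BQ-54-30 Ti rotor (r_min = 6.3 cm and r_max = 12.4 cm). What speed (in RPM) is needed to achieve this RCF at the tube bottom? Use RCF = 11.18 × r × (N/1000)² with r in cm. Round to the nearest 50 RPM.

Use r_max = 12.4 cm.
RCF = 11.18 × r × (N/1000)²
37,000 = 11.18 × 12.4 × (N/1000)²
(N/1000)² = 37,000 / 138.632 = 266.8936
N = 1000 × √266.8936 ≈ 16,336.9

≈ 16350 RPM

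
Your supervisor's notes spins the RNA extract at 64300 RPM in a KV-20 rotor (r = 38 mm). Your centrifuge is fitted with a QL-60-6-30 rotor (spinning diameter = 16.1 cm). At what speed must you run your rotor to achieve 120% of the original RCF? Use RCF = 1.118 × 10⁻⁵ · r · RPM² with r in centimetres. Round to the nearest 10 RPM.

Original rotor: r = 38 mm = 3.8 cm
RCF_original = 1.118 × 10⁻⁵ × 3.8 × (64300)² = 1.118 × 10⁻⁵ × 3.8 × 4,134,490,000 ≈ 175,649.7 × g
Target RCF = 1.2 × 175,649.7 ≈ 210,779.6 × g
Your rotor: r = 16.1 / 2 = 8.05 cm
210,779.6 = 1.118 × 10⁻⁵ × 8.05 × N²
N² = 210,779.6 / (8.9999 × 10⁻⁵) = 2,342,021,578
N ≈ √2,342,021,578 ≈ 48,394.4

48390 RPM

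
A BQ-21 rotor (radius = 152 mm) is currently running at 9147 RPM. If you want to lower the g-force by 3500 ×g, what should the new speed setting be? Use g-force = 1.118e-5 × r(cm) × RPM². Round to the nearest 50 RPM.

N₂ ≈ 7950 RPM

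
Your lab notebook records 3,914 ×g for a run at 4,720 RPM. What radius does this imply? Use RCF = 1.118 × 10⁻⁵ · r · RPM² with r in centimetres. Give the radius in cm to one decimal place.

RCF = 1.118 × 10⁻⁵ × r × N²
3914 = 1.118 × 10⁻⁵ × r × (4720)²
r = 3914 / (1.118 × 10⁻⁵ × 22,278,400) = 3914 / 249.0725 ≈ 15.714 cm

≈ 15.7 cm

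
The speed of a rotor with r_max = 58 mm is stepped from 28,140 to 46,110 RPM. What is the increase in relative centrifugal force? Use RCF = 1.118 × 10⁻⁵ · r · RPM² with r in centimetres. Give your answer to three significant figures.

86500 g

r = 58 mm = 5.8 cm
RCF₁ = 1.118 × 10⁻⁵ × 5.8 × (28140)² = 1.118 × 10⁻⁵ × 5.8 × 791,859,600 ≈ 51,347.3 × g
RCF₂ = 1.118 × 10⁻⁵ × 5.8 × (46110)² = 1.118 × 10⁻⁵ × 5.8 × 2,126,132,100 ≈ 137,866.9 × g
Increase = 137,866.9 − 51,347.3 = 86,519.6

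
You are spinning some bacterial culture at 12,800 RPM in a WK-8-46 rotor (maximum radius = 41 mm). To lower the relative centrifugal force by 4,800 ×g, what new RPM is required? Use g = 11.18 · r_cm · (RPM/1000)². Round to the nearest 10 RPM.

r = 41 mm = 4.1 cm
Current RCF = 11.18 × 4.1 × (12.8)² = 11.18 × 4.1 × 163.84 ≈ 7,510.1 × g
Target RCF = 7,510.1 − 4,800 = 2,710.1 × g
(N/1000)² = 2,710.1 / 45.838 = 59.12343
N = 1000 × √59.12343 ≈ 7,689.2

≈ 7690 RPM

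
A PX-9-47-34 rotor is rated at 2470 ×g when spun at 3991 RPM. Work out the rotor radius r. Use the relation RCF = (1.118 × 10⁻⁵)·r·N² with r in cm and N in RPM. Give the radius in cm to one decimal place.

2470 = 1.118 × 10⁻⁵ × r × (3991)²
r = 2470 / (1.118 × 10⁻⁵ × 15,928,081) = 2470 / 178.0759 ≈ 13.870 cm

≈ 13.9 cm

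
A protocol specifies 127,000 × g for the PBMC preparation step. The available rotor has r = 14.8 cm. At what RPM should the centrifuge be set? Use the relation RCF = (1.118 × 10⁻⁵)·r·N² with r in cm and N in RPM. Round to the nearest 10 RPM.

127,000 = 1.118 × 10⁻⁵ × 14.8 × N²
N² = 127,000 / (16.5464 × 10⁻⁵) = 767,538,558
N ≈ √767,538,558 ≈ 27,704.5

27700 RPM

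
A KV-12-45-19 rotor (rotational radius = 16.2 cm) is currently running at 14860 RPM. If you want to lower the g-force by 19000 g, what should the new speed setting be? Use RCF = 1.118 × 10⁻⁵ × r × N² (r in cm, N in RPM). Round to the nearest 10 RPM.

Current RCF = 1.118 × 10⁻⁵ × 16.2 × (14860)² = 1.118 × 10⁻⁵ × 16.2 × 220,819,600 ≈ 39,994 × g
Target RCF = 39,994 − 19,000 = 20,994 × g
N² = 20,994 / (18.1116 × 10⁻⁵) = 115,914,662
N ≈ √115,914,662 ≈ 10,766.4

≈ 10770 RPM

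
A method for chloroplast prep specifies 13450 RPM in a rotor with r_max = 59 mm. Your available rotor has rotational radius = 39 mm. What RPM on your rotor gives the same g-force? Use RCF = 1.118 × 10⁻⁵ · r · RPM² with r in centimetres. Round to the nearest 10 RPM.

16540 RPM

Original rotor: r = 59 mm = 5.9 cm
RCF = 1.118 × 10⁻⁵ × r × N²
RCF_original = 1.118 × 10⁻⁵ × 5.9 × (13450)² = 1.118 × 10⁻⁵ × 5.9 × 180,902,500 ≈ 11,932.7 × g
Your rotor: r = 39 mm = 3.9 cm
11,932.7 = 1.118 × 10⁻⁵ × 3.9 × N²
N² = 11,932.7 / (4.3602 × 10⁻⁵) = 273,673,226
N ≈ √273,673,226 ≈ 16,543.1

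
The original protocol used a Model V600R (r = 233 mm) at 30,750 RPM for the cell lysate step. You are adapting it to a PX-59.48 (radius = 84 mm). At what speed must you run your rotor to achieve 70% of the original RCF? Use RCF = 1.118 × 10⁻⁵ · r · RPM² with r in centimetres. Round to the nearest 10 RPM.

42850 RPM

Original rotor: r = 233 mm = 23.3 cm
RCF = 1.118 × 10⁻⁵ × r × N²
RCF_original = 1.118 × 10⁻⁵ × 23.3 × (30750)² = 1.118 × 10⁻⁵ × 23.3 × 945,562,500 ≈ 246,313.4 × g
Target RCF = 0.7 × 246,313.4 ≈ 172,419.4 × g
Your rotor: r = 84 mm = 8.4 cm
172,419.4 = 1.118 × 10⁻⁵ × 8.4 × N²
N² = 172,419.4 / (9.3912 × 10⁻⁵) = 1,835,967,714
N ≈ √1,835,967,714 ≈ 42,848.2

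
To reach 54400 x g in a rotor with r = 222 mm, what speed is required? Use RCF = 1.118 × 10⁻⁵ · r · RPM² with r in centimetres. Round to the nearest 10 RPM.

r = 222 mm = 22.2 cm
54,400 = 1.118 × 10⁻⁵ × 22.2 × N²
N² = 54,400 / (24.8196 × 10⁻⁵) = 219,181,615
N ≈ √219,181,615 ≈ 14,804.8

≈ 14800 RPM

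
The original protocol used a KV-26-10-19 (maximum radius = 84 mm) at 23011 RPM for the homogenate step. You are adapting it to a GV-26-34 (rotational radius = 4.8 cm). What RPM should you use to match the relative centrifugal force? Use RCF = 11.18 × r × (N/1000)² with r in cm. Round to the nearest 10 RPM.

≈ 30440 RPM

Original rotor: r = 84 mm = 8.4 cm
RCF = 11.18 × r × (N/1000)²
RCF_original = 11.18 × 8.4 × (23.011)² = 11.18 × 8.4 × 529.506121 ≈ 49,727 × g
49,727 = 11.18 × 4.8 × (N/1000)²
(N/1000)² = 49,727 / 53.664 = 926.6361
N = 1000 × √926.6361 ≈ 30,440.7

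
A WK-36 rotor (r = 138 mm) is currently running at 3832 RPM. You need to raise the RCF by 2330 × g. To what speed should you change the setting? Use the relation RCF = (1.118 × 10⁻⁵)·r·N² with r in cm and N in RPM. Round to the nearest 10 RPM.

r = 138 mm = 13.8 cm
Current RCF = 1.118 × 10⁻⁵ × 13.8 × (3832)² = 1.118 × 10⁻⁵ × 13.8 × 14,684,224 ≈ 2,265.5 × g
Target RCF = 2,265.5 + 2,330 = 4,595.5 × g
N² = 4,595.5 / (15.4284 × 10⁻⁵) = 29,785,979
N ≈ √29,785,979 ≈ 5,457.7

≈ 5460 RPM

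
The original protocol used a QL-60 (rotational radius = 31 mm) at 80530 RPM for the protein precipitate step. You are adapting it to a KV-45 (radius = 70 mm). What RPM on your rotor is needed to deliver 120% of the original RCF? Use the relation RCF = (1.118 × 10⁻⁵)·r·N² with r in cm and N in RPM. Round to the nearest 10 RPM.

Original rotor: r = 31 mm = 3.1 cm
RCF = 1.118 × 10⁻⁵ × r × N²
RCF_original = 1.118 × 10⁻⁵ × 3.1 × (80530)² = 1.118 × 10⁻⁵ × 3.1 × 6,485,080,900 ≈ 224,759.9 × g
Target RCF = 1.2 × 224,759.9 ≈ 269,711.9 × g
Your rotor: r = 70 mm = 7.0 cm
269,711.9 = 1.118 × 10⁻⁵ × 7 × N²
N² = 269,711.9 / (7.826 × 10⁻⁵) = 3,446,357,015
N ≈ √3,446,357,015 ≈ 58,705.7

58710 RPM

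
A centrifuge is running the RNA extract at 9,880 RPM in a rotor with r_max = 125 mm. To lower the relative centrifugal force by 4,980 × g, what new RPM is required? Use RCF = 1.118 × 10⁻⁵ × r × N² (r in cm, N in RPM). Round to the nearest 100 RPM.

r = 125 mm = 12.5 cm
Current RCF = 1.118 × 10⁻⁵ × 12.5 × (9880)² = 1.118 × 10⁻⁵ × 12.5 × 97,614,400 ≈ 13,641.6 × g
Target RCF = 13,641.6 − 4,980 = 8,661.6 × g
N² = 8,661.6 / (13.975 × 10⁻⁵) = 61,979,249
N ≈ √61,979,249 ≈ 7,872.7

N₂ ≈ 7900 RPM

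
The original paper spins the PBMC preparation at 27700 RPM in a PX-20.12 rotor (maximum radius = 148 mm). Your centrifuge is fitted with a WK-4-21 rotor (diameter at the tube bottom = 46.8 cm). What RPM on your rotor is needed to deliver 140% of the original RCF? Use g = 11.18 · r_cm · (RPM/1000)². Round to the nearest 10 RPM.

Original rotor: r = 148 mm = 14.8 cm
RCF_original = 11.18 × 14.8 × (27.7)² = 11.18 × 14.8 × 767.29 ≈ 126,958.9 × g
Target RCF = 1.4 × 126,958.9 ≈ 177,742.5 × g
Your rotor: r = 46.8 / 2 = 23.4 cm
177,742.5 = 11.18 × 23.4 × (N/1000)²
(N/1000)² = 177,742.5 / 261.612 = 679.4126
N = 1000 × √679.4126 ≈ 26,065.5

≈ 26070 RPM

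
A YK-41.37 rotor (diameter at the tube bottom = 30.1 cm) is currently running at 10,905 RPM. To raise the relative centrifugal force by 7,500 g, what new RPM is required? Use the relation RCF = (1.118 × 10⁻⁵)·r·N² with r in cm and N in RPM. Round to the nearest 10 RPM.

12790 RPM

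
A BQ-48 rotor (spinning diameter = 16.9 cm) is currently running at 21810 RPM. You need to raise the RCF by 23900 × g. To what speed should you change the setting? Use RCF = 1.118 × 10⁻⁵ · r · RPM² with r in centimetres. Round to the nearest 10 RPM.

26990 RPM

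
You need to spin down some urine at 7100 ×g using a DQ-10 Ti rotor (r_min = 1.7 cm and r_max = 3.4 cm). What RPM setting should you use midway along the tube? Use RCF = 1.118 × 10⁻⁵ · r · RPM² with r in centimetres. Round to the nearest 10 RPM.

r_avg = (1.7 + 3.4) / 2 = 2.55 cm
RCF = 1.118 × 10⁻⁵ × r × N²
7,100 = 1.118 × 10⁻⁵ × 2.55 × N²
N² = 7,100 / (2.8509 × 10⁻⁵) = 249,044,161
N ≈ √249,044,161 ≈ 15,781.1

N ≈ 15780 RPM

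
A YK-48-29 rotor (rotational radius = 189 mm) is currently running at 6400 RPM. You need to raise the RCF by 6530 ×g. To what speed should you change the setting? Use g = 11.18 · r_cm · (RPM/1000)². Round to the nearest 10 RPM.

r = 189 mm = 18.9 cm
Current RCF = 11.18 × 18.9 × (6.4)² = 11.18 × 18.9 × 40.96 ≈ 8,654.9 × g
Target RCF = 8,654.9 + 6,530 = 15,184.9 × g
(N/1000)² = 15,184.9 / 211.302 = 71.86349
N = 1000 × √71.86349 ≈ 8,477.2

≈ 8480 RPM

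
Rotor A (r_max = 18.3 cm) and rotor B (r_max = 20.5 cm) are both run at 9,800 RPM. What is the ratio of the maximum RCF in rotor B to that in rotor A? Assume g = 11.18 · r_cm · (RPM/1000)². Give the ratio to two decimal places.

1.12

At fixed N, RCF ∝ r, so RCF_B/RCF_A = r_B/r_A = 20.5 / 18.3 = 1.1202.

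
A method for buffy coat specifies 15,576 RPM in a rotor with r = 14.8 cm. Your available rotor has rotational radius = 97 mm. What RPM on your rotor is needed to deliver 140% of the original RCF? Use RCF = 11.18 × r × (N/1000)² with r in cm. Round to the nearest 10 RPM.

RCF_original = 11.18 × 14.8 × (15.576)² = 11.18 × 14.8 × 242.611776 ≈ 40,143.5 × g
Target RCF = 1.4 × 40,143.5 ≈ 56,200.9 × g
Your rotor: r = 97 mm = 9.7 cm
56,200.9 = 11.18 × 9.7 × (N/1000)²
(N/1000)² = 56,200.9 / 108.446 = 518.2386
N = 1000 × √518.2386 ≈ 22,764.9

22760 RPM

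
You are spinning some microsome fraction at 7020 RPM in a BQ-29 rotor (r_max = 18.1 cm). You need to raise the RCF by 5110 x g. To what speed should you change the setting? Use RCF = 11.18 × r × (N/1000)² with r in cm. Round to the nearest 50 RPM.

Current RCF = 11.18 × 18.1 × (7.02)² = 11.18 × 18.1 × 49.2804 ≈ 9,972.3 × g
Target RCF = 9,972.3 + 5,110 = 15,082.3 × g
(N/1000)² = 15,082.3 / 202.358 = 74.53276
N = 1000 × √74.53276 ≈ 8,633.2

N₂ ≈ 8650 RPM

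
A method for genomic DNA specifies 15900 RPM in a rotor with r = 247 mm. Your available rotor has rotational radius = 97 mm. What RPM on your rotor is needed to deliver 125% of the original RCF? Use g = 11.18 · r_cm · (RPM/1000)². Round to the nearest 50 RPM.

Original rotor: r = 247 mm = 24.7 cm
RCF_original = 11.18 × 24.7 × (15.9)² = 11.18 × 24.7 × 252.81 ≈ 69,812.5 × g
Target RCF = 1.25 × 69,812.5 ≈ 87,265.6 × g
Your rotor: r = 97 mm = 9.7 cm
87,265.6 = 11.18 × 9.7 × (N/1000)²
(N/1000)² = 87,265.6 / 108.446 = 804.6917
N = 1000 × √804.6917 ≈ 28,367.1

28350 RPM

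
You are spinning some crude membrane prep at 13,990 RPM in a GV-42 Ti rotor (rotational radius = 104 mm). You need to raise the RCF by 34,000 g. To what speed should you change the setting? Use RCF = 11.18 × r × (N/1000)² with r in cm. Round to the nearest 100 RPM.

r = 104 mm = 10.4 cm
Current RCF = 11.18 × 10.4 × (13.99)² = 11.18 × 10.4 × 195.7201 ≈ 22,756.8 × g
Target RCF = 22,756.8 + 34,000 = 56,756.8 × g
(N/1000)² = 56,756.8 / 116.272 = 488.1382
N = 1000 × √488.1382 ≈ 22,093.8

N₂ ≈ 22100 RPM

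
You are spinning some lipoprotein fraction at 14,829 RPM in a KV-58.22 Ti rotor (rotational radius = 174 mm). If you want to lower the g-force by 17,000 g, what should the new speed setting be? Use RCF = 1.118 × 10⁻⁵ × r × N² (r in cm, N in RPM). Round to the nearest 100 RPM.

≈ 11500 RPM

r = 174 mm = 17.4 cm
Current RCF = 1.118 × 10⁻⁵ × 17.4 × (14829)² = 1.118 × 10⁻⁵ × 17.4 × 219,899,241 ≈ 42,777.4 × g
Target RCF = 42,777.4 − 17,000 = 25,777.4 × g
N² = 25,777.4 / (19.4532 × 10⁻⁵) = 132,509,818
N ≈ √132,509,818 ≈ 11,511.3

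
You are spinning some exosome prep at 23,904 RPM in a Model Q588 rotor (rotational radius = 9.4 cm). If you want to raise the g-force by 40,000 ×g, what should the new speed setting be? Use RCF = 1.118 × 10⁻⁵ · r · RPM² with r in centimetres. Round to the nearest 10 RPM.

N₂ ≈ 30850 RPM

Current RCF = 1.118 × 10⁻⁵ × 9.4 × (23904)² = 1.118 × 10⁻⁵ × 9.4 × 571,401,216 ≈ 60,049.7 × g
Target RCF = 60,049.7 + 40,000 = 100,049.7 × g
N² = 100,049.7 / (10.5092 × 10⁻⁵) = 952,020,135
N ≈ √952,020,135 ≈ 30,854.8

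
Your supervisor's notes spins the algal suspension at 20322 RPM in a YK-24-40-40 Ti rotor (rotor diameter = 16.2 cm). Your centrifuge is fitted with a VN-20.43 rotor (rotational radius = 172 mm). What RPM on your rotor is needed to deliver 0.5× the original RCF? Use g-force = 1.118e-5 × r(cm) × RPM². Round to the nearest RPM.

Original rotor: r = 16.2 / 2 = 8.1 cm
RCF = 1.118 × 10⁻⁵ × r × N²
RCF_original = 1.118 × 10⁻⁵ × 8.1 × (20322)² = 1.118 × 10⁻⁵ × 8.1 × 412,983,684 ≈ 37,399 × g
Target RCF = 0.5 × 37,399 ≈ 18,699.5 × g
Your rotor: r = 172 mm = 17.2 cm
18,699.5 = 1.118 × 10⁻⁵ × 17.2 × N²
N² = 18,699.5 / (19.2296 × 10⁻⁵) = 97,243,312
N ≈ √97,243,312 ≈ 9,861.2

≈ 9861 RPM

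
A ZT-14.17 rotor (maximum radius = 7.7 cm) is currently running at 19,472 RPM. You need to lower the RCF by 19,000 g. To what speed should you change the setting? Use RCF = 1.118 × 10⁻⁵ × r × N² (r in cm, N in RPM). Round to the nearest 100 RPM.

12600 RPM

Current RCF = 1.118 × 10⁻⁵ × 7.7 × (19472)² = 1.118 × 10⁻⁵ × 7.7 × 379,158,784 ≈ 32,640.3 × g
Target RCF = 32,640.3 − 19,000 = 13,640.3 × g
N² = 13,640.3 / (8.6086 × 10⁻⁵) = 158,449,690
N ≈ √158,449,690 ≈ 12,587.7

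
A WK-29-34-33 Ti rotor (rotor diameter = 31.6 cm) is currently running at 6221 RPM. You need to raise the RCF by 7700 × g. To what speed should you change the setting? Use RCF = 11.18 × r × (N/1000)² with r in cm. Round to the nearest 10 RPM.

≈ 9070 RPM

r = 31.6 / 2 = 15.8 cm
Current RCF = 11.18 × 15.8 × (6.221)² = 11.18 × 15.8 × 38.700841 ≈ 6,836.3 × g
Target RCF = 6,836.3 + 7,700 = 14,536.3 × g
(N/1000)² = 14,536.3 / 176.644 = 82.2915
N = 1000 × √82.2915 ≈ 9,071.5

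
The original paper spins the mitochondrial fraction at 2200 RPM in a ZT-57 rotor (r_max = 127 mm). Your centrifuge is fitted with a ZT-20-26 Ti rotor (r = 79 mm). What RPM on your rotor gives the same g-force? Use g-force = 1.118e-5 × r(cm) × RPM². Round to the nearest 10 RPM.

2790 RPM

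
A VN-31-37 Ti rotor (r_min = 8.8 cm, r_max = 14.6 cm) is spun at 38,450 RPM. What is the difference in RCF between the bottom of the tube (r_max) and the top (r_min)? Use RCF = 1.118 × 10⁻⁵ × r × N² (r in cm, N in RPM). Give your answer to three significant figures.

ΔRCF ≈ 95900 g

RCF_max = 1.118 × 10⁻⁵ × 14.6 × (38450)² = 1.118 × 10⁻⁵ × 14.6 × 1,478,402,500 ≈ 241,316.7 × g
RCF_min = 1.118 × 10⁻⁵ × 8.8 × (38450)² = 1.118 × 10⁻⁵ × 8.8 × 1,478,402,500 ≈ 145,451.2 × g
ΔRCF = 241,316.7 − 145,451.2 = 95,865.5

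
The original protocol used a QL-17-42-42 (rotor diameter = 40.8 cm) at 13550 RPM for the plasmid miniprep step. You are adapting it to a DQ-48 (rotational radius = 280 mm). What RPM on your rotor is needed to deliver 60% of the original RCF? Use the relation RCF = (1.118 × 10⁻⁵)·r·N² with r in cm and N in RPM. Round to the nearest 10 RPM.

Original rotor: r = 40.8 / 2 = 20.4 cm
RCF = 1.118 × 10⁻⁵ × r × N²
RCF_original = 1.118 × 10⁻⁵ × 20.4 × (13550)² = 1.118 × 10⁻⁵ × 20.4 × 183,602,500 ≈ 41,874.6 × g
Target RCF = 0.6 × 41,874.6 ≈ 25,124.8 × g
Your rotor: r = 280 mm = 28.0 cm
25,124.8 = 1.118 × 10⁻⁵ × 28 × N²
N² = 25,124.8 / (31.304 × 10⁻⁵) = 80,260,670
N ≈ √80,260,670 ≈ 8,958.8

≈ 8960 RPM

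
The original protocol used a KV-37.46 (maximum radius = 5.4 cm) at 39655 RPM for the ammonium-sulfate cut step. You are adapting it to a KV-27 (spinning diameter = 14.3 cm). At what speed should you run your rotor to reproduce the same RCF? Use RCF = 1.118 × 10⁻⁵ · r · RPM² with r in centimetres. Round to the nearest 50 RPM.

RCF_original = 1.118 × 10⁻⁵ × 5.4 × (39655)² = 1.118 × 10⁻⁵ × 5.4 × 1,572,519,025 ≈ 94,936.1 × g
Your rotor: r = 14.3 / 2 = 7.15 cm
94,936.1 = 1.118 × 10⁻⁵ × 7.15 × N²
N² = 94,936.1 / (7.9937 × 10⁻⁵) = 1,187,636,514
N ≈ √1,187,636,514 ≈ 34,462.1

≈ 34450 RPM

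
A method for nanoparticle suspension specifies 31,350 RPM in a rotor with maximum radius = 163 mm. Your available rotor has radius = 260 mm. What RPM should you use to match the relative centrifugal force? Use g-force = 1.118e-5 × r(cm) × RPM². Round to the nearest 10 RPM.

Original rotor: r = 163 mm = 16.3 cm
RCF = 1.118 × 10⁻⁵ × r × N²
RCF_original = 1.118 × 10⁻⁵ × 16.3 × (31350)² = 1.118 × 10⁻⁵ × 16.3 × 982,822,500 ≈ 179,103.7 × g
Your rotor: r = 260 mm = 26.0 cm
179,103.7 = 1.118 × 10⁻⁵ × 26 × N²
N² = 179,103.7 / (29.068 × 10⁻⁵) = 616,154,190
N ≈ √616,154,190 ≈ 24,822.5

≈ 24820 RPM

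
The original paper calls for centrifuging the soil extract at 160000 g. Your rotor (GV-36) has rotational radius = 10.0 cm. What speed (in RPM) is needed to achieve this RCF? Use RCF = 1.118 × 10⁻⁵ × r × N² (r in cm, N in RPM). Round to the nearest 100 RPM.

160,000 = 1.118 × 10⁻⁵ × 10 × N²
N² = 160,000 / (11.18 × 10⁻⁵) = 1,431,127,013
N ≈ √1,431,127,013 ≈ 37,830.2

≈ 37800 RPM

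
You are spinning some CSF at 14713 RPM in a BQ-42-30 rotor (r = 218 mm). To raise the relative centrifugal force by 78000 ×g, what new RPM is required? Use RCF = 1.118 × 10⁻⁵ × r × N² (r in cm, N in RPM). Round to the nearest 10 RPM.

23160 RPM

r = 218 mm = 21.8 cm
Current RCF = 1.118 × 10⁻⁵ × 21.8 × (14713)² = 1.118 × 10⁻⁵ × 21.8 × 216,472,369 ≈ 52,759.5 × g
Target RCF = 52,759.5 + 78,000 = 130,759.5 × g
N² = 130,759.5 / (24.3724 × 10⁻⁵) = 536,506,458
N ≈ √536,506,458 ≈ 23,162.6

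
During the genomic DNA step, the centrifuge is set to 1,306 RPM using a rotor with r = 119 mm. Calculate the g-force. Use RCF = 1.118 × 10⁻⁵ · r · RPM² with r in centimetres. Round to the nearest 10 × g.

RCF ≈ 230 × g

r = 119 mm = 11.9 cm
RCF = 1.118 × 10⁻⁵ × 11.9 × (1306)² = 1.118 × 10⁻⁵ × 11.9 × 1,705,636 ≈ 226.9 × g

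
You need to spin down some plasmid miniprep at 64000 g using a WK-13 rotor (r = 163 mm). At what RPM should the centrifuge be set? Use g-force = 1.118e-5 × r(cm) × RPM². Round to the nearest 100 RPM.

≈ 18700 RPM

r = 163 mm = 16.3 cm
RCF = 1.118 × 10⁻⁵ × r × N²
64,000 = 1.118 × 10⁻⁵ × 16.3 × N²
N² = 64,000 / (18.2234 × 10⁻⁵) = 351,196,813
N ≈ √351,196,813 ≈ 18,740.2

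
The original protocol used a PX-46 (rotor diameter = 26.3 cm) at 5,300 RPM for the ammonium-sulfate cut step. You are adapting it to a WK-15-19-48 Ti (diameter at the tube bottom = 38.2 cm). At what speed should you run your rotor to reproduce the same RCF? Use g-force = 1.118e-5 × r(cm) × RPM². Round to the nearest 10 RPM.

4400 RPM

Original rotor: r = 26.3 / 2 = 13.15 cm
RCF_original = 1.118 × 10⁻⁵ × 13.15 × (5300)² = 1.118 × 10⁻⁵ × 13.15 × 28,090,000 ≈ 4,129.7 × g
Your rotor: r = 38.2 / 2 = 19.1 cm
4,129.7 = 1.118 × 10⁻⁵ × 19.1 × N²
N² = 4,129.7 / (21.3538 × 10⁻⁵) = 19,339,415
N ≈ √19,339,415 ≈ 4,397.7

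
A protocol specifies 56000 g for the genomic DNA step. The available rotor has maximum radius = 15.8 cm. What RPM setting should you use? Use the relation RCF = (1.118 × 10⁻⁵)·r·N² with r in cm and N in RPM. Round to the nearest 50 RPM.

56,000 = 1.118 × 10⁻⁵ × 15.8 × N²
N² = 56,000 / (17.6644 × 10⁻⁵) = 317,021,807
N ≈ √317,021,807 ≈ 17,805.1

N ≈ 17800 RPM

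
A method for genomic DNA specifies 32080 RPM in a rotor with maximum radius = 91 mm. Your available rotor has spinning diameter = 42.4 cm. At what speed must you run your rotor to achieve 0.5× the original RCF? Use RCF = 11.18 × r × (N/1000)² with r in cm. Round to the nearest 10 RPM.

Original rotor: r = 91 mm = 9.1 cm
RCF = 11.18 × r × (N/1000)²
RCF_original = 11.18 × 9.1 × (32.08)² = 11.18 × 9.1 × 1,029.1264 ≈ 104,701.3 × g
Target RCF = 0.5 × 104,701.3 ≈ 52,350.7 × g
Your rotor: r = 42.4 / 2 = 21.2 cm
52,350.7 = 11.18 × 21.2 × (N/1000)²
(N/1000)² = 52,350.7 / 237.016 = 220.8741
N = 1000 × √220.8741 ≈ 14,861.8

≈ 14860 RPM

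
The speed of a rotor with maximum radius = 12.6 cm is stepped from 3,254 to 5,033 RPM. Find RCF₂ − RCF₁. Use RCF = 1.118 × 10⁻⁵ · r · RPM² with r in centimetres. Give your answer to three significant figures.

≈ 2080 ×g

RCF₁ = 1.118 × 10⁻⁵ × 12.6 × (3254)² = 1.118 × 10⁻⁵ × 12.6 × 10,588,516 ≈ 1,491.6 × g
RCF₂ = 1.118 × 10⁻⁵ × 12.6 × (5033)² = 1.118 × 10⁻⁵ × 12.6 × 25,331,089 ≈ 3,568.3 × g
Increase = 3,568.3 − 1,491.6 = 2,076.7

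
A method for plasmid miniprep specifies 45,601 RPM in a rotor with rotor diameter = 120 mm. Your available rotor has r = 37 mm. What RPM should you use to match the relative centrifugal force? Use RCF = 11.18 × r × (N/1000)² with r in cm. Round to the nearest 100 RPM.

58100 RPM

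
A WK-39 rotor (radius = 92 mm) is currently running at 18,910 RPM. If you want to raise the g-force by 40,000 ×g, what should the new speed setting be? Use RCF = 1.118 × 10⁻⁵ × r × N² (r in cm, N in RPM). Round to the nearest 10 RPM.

N₂ ≈ 27320 RPM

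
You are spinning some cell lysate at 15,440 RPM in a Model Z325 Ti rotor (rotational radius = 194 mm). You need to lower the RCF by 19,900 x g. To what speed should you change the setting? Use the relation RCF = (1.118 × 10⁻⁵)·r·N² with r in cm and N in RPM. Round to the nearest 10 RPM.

N₂ ≈ 12110 RPM

r = 194 mm = 19.4 cm
Current RCF = 1.118 × 10⁻⁵ × 19.4 × (15440)² = 1.118 × 10⁻⁵ × 19.4 × 238,393,600 ≈ 51,705.7 × g
Target RCF = 51,705.7 − 19,900 = 31,805.7 × g
N² = 31,805.7 / (21.6892 × 10⁻⁵) = 146,643,030
N ≈ √146,643,030 ≈ 12,109.6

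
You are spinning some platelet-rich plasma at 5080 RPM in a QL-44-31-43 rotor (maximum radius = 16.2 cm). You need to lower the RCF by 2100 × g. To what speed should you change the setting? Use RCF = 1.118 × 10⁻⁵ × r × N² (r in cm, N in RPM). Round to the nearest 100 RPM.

≈ 3800 RPM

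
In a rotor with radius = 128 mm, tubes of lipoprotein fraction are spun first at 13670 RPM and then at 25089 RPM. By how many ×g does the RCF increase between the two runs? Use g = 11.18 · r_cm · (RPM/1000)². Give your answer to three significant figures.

r = 128 mm = 12.8 cm
RCF₁ = 11.18 × 12.8 × (13.67)² = 11.18 × 12.8 × 186.8689 ≈ 26,741.7 × g
RCF₂ = 11.18 × 12.8 × (25.089)² = 11.18 × 12.8 × 629.457921 ≈ 90,077.9 × g
Increase = 90,077.9 − 26,741.7 = 63,336.2

63300 ×g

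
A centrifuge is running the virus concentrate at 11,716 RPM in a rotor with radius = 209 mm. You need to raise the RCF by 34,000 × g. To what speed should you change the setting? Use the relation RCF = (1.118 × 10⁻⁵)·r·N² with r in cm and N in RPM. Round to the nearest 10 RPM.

N₂ ≈ 16820 RPM

r = 209 mm = 20.9 cm
Current RCF = 1.118 × 10⁻⁵ × 20.9 × (11716)² = 1.118 × 10⁻⁵ × 20.9 × 137,264,656 ≈ 32,073.5 × g
Target RCF = 32,073.5 + 34,000 = 66,073.5 × g
N² = 66,073.5 / (23.3662 × 10⁻⁵) = 282,773,836
N ≈ √282,773,836 ≈ 16,815.9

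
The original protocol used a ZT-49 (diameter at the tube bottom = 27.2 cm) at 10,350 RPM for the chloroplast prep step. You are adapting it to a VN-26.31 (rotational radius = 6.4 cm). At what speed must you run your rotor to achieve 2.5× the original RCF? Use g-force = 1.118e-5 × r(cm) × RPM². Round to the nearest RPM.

Original rotor: r = 27.2 / 2 = 13.6 cm
RCF_original = 1.118 × 10⁻⁵ × 13.6 × (10350)² = 1.118 × 10⁻⁵ × 13.6 × 107,122,500 ≈ 16,287.8 × g
Target RCF = 2.5 × 16,287.8 ≈ 40,719.5 × g
40,719.5 = 1.118 × 10⁻⁵ × 6.4 × N²
N² = 40,719.5 / (7.1552 × 10⁻⁵) = 569,089,613
N ≈ √569,089,613 ≈ 23,855.6

≈ 23856 RPM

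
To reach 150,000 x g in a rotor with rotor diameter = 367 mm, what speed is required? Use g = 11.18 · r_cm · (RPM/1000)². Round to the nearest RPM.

r = 367 mm / 2 = 183.5 mm = 18.35 cm
150,000 = 11.18 × 18.35 × (N/1000)²
(N/1000)² = 150,000 / 205.153 = 731.1616
N = 1000 × √731.1616 ≈ 27,040.0

27040 RPM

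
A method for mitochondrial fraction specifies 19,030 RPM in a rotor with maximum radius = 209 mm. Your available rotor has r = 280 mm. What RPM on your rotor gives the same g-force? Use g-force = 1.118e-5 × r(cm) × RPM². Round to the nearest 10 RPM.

Original rotor: r = 209 mm = 20.9 cm
RCF_original = 1.118 × 10⁻⁵ × 20.9 × (19030)² = 1.118 × 10⁻⁵ × 20.9 × 362,140,900 ≈ 84,618.6 × g
Your rotor: r = 280 mm = 28.0 cm
84,618.6 = 1.118 × 10⁻⁵ × 28 × N²
N² = 84,618.6 / (31.304 × 10⁻⁵) = 270,312,420
N ≈ √270,312,420 ≈ 16,441.2

≈ 16440 RPM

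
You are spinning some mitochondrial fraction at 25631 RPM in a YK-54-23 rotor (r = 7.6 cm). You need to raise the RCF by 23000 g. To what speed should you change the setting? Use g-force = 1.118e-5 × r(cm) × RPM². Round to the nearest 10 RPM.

30460 RPM

Current RCF = 1.118 × 10⁻⁵ × 7.6 × (25631)² = 1.118 × 10⁻⁵ × 7.6 × 656,948,161 ≈ 55,819.6 × g
Target RCF = 55,819.6 + 23,000 = 78,819.6 × g
N² = 78,819.6 / (8.4968 × 10⁻⁵) = 927,638,640
N ≈ √927,638,640 ≈ 30,457.2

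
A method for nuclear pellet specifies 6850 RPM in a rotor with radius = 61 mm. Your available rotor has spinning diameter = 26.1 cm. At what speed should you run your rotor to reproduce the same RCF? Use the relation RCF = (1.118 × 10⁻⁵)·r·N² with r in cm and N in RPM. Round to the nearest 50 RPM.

4700 RPM

Original rotor: r = 61 mm = 6.1 cm
RCF_original = 1.118 × 10⁻⁵ × 6.1 × (6850)² = 1.118 × 10⁻⁵ × 6.1 × 46,922,500 ≈ 3,200 × g
Your rotor: r = 26.1 / 2 = 13.05 cm
3,200 = 1.118 × 10⁻⁵ × 13.05 × N²
N² = 3,200 / (14.5899 × 10⁻⁵) = 21,932,981
N ≈ √21,932,981 ≈ 4,683.3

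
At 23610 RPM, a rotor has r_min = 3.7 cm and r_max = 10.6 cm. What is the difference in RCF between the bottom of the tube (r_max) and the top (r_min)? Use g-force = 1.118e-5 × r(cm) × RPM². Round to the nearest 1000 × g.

RCF_max = 1.118 × 10⁻⁵ × 10.6 × (23610)² = 1.118 × 10⁻⁵ × 10.6 × 557,432,100 ≈ 66,060.2 × g
RCF_min = 1.118 × 10⁻⁵ × 3.7 × (23610)² = 1.118 × 10⁻⁵ × 3.7 × 557,432,100 ≈ 23,058.7 × g
ΔRCF = 66,060.2 − 23,058.7 = 43,001.5

≈ 43000 × g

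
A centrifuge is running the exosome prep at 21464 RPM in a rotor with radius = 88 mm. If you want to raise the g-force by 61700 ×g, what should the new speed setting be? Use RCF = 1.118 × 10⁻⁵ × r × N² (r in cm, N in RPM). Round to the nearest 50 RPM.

≈ 33000 RPM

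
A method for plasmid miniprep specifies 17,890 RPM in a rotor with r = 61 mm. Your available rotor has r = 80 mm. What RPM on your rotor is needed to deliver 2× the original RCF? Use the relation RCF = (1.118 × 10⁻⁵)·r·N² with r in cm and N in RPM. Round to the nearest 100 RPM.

22100 RPM

Original rotor: r = 61 mm = 6.1 cm
RCF_original = 1.118 × 10⁻⁵ × 6.1 × (17890)² = 1.118 × 10⁻⁵ × 6.1 × 320,052,100 ≈ 21,826.9 × g
Target RCF = 2 × 21,826.9 ≈ 43,653.8 × g
Your rotor: r = 80 mm = 8.0 cm
43,653.8 = 1.118 × 10⁻⁵ × 8 × N²
N² = 43,653.8 / (8.944 × 10⁻⁵) = 488,079,159
N ≈ √488,079,159 ≈ 22,092.5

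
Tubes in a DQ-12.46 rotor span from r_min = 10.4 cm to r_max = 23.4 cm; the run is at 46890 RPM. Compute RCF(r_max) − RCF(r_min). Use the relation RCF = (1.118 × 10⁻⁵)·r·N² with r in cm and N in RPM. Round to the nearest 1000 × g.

RCF_max = 1.118 × 10⁻⁵ × 23.4 × (46890)² = 1.118 × 10⁻⁵ × 23.4 × 2,198,672,100 ≈ 575,199 × g
RCF_min = 1.118 × 10⁻⁵ × 10.4 × (46890)² = 1.118 × 10⁻⁵ × 10.4 × 2,198,672,100 ≈ 255,644 × g
ΔRCF = 575,199 − 255,644 = 319,555

ΔRCF ≈ 320000 x g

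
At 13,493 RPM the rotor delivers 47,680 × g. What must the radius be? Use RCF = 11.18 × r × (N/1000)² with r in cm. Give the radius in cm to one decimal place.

47680 = 11.18 × r × (13.493)²
r = 47680 / (11.18 × 182.061049) = 47680 / 2035.443 ≈ 23.425 cm

r ≈ 23.4 cm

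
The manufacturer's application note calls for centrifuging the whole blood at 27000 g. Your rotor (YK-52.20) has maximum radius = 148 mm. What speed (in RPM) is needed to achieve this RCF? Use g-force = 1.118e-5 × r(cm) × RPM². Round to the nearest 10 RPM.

12770 RPM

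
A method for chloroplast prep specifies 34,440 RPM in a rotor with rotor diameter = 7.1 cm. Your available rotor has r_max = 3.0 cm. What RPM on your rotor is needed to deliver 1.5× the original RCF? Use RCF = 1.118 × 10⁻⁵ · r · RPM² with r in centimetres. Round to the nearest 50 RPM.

45900 RPM

Original rotor: r = 7.1 / 2 = 3.55 cm
RCF_original = 1.118 × 10⁻⁵ × 3.55 × (34440)² = 1.118 × 10⁻⁵ × 3.55 × 1,186,113,600 ≈ 47,075.7 × g
Target RCF = 1.5 × 47,075.7 ≈ 70,613.5 × g
70,613.5 = 1.118 × 10⁻⁵ × 3 × N²
N² = 70,613.5 / (3.354 × 10⁻⁵) = 2,105,351,819
N ≈ √2,105,351,819 ≈ 45,884.1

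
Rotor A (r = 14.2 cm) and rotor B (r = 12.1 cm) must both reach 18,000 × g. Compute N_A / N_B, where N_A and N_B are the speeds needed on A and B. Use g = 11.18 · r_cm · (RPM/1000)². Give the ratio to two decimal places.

0.92

At fixed RCF, N ∝ 1/√r, so N_A/N_B = √(r_B/r_A) = √(12.1/14.2) = √0.852113 = 0.9231.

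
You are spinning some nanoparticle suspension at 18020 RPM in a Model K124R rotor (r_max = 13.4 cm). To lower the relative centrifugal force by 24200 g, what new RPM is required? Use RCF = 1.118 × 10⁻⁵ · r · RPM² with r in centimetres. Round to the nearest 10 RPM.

Current RCF = 1.118 × 10⁻⁵ × 13.4 × (18020)² = 1.118 × 10⁻⁵ × 13.4 × 324,720,400 ≈ 48,647 × g
Target RCF = 48,647 − 24,200 = 24,447 × g
N² = 24,447 / (14.9812 × 10⁻⁵) = 163,184,525
N ≈ √163,184,525 ≈ 12,774.4

N₂ ≈ 12770 RPM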